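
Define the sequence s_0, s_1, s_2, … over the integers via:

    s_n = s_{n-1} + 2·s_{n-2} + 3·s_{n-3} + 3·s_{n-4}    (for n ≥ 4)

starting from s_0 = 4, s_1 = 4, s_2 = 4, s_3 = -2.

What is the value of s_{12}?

28868

s_4 = 1·-2 + 2·4 + 3·4 + 3·4 = 30
s_5 = 1·30 + 2·-2 + 3·4 + 3·4 = 50
s_6 = 1·50 + 2·30 + 3·-2 + 3·4 = 116
s_7 = 1·116 + 2·50 + 3·30 + 3·-2 = 300
s_8 = 1·300 + 2·116 + 3·50 + 3·30 = 772
s_9 = 1·772 + 2·300 + 3·116 + 3·50 = 1870
s_10 = 1·1870 + 2·772 + 3·300 + 3·116 = 4662
s_11 = 1·4662 + 2·1870 + 3·772 + 3·300 = 11618
s_12 = 1·11618 + 2·4662 + 3·1870 + 3·772 = 28868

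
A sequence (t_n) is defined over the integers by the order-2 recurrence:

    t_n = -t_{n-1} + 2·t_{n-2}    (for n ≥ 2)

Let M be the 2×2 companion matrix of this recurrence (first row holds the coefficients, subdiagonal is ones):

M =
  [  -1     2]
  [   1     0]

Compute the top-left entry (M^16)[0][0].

(M^16)[0][0] is the top entry after applying M 16 times to the unit state (1, 0). Equivalently it is h_{17} for the auxiliary sequence (h_n) obeying the same recurrence with h_1 = 1 and h_i = 0 for 0 ≤ i < 1:
h_2 = -1·1 + 2·0 = -1
h_3 = -1·-1 + 2·1 = 3
h_4 = -1·3 + 2·-1 = -5
h_5 = -1·-5 + 2·3 = 11
h_6 = -1·11 + 2·-5 = -21
h_7 = -1·-21 + 2·11 = 43
h_8 = -1·43 + 2·-21 = -85
h_9 = -1·-85 + 2·43 = 171
h_10 = -1·171 + 2·-85 = -341
h_11 = -1·-341 + 2·171 = 683
h_12 = -1·683 + 2·-341 = -1365
h_13 = -1·-1365 + 2·683 = 2731
h_14 = -1·2731 + 2·-1365 = -5461
h_15 = -1·-5461 + 2·2731 = 10923
h_16 = -1·10923 + 2·-5461 = -21845
h_17 = -1·-21845 + 2·10923 = 43691

43691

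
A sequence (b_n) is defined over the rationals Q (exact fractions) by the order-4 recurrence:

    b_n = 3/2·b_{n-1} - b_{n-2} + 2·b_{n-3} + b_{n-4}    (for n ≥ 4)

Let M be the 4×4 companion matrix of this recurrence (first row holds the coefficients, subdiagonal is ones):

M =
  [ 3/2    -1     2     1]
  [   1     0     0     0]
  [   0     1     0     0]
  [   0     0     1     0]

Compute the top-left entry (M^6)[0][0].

1045/64

(M^6)[0][0] is the top entry after applying M 6 times to the unit state (1, 0, 0, 0). Equivalently it is h_{9} for the auxiliary sequence (h_n) obeying the same recurrence with h_3 = 1 and h_i = 0 for 0 ≤ i < 3:
h_4 = 3/2·1 + -1·0 + 2·0 + 1·0 = 3/2
h_5 = 3/2·3/2 + -1·1 + 2·0 + 1·0 = 5/4
h_6 = 3/2·5/4 + -1·3/2 + 2·1 + 1·0 = 19/8
h_7 = 3/2·19/8 + -1·5/4 + 2·3/2 + 1·1 = 101/16
h_8 = 3/2·101/16 + -1·19/8 + 2·5/4 + 1·3/2 = 355/32
h_9 = 3/2·355/32 + -1·101/16 + 2·19/8 + 1·5/4 = 1045/64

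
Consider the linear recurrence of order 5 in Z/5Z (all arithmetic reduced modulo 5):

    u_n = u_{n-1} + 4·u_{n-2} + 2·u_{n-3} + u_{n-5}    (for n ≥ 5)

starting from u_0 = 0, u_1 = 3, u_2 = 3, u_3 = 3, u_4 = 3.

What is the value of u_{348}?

u_5 = 1·3 + 4·3 + 2·3 + 0·3 + 1·0 = 1
u_6 = 1·1 + 4·3 + 2·3 + 0·3 + 1·3 = 2
u_7 = 1·2 + 4·1 + 2·3 + 0·3 + 1·3 = 0
u_8 = 1·0 + 4·2 + 2·1 + 0·3 + 1·3 = 3
u_9 = 1·3 + 4·0 + 2·2 + 0·1 + 1·3 = 0
u_10 = 1·0 + 4·3 + 2·0 + 0·2 + 1·1 = 3
Continuing the recurrence:
  u_11 = 1;  u_12 = 3;  u_13 = 1;  u_14 = 0;  u_15 = 3;  u_16 = 1
  u_17 = 1;  u_18 = 2;  u_19 = 3;  u_20 = 1;  u_21 = 3;  u_22 = 4
  u_23 = 0;  u_24 = 0;  u_25 = 4;  u_26 = 2;  u_27 = 2;  u_28 = 3
  u_29 = 0;  u_30 = 0;  u_31 = 3;  u_32 = 0;  u_33 = 0;  u_34 = 1
  u_35 = 1;  u_36 = 3;  u_37 = 4;  u_38 = 3;  u_39 = 1;  u_40 = 2
  u_41 = 0;  u_42 = 4;  u_43 = 1;  u_44 = 3;  u_45 = 2;  u_46 = 1
  u_47 = 4;  u_48 = 3;  u_49 = 4;  u_50 = 1;  u_51 = 4;  u_52 = 0
  u_53 = 1;  u_54 = 3;  u_55 = 3;  u_56 = 1;  u_57 = 4;  u_58 = 0
  u_59 = 1;  u_60 = 2;  u_61 = 2;  u_62 = 1;  u_63 = 3;  u_64 = 2
  u_65 = 3;  u_66 = 4;  u_67 = 1;  u_68 = 1;  u_69 = 0;  u_70 = 4
  u_71 = 0;  u_72 = 2;  u_73 = 1;  u_74 = 4;  u_75 = 1;  u_76 = 4
  u_77 = 3;  u_78 = 2;  u_79 = 1;  u_80 = 1;  u_81 = 3;  u_82 = 2
  u_83 = 3;  u_84 = 3;  u_85 = 0;  u_86 = 1;  u_87 = 4;  u_88 = 1
  u_89 = 2;  u_90 = 4;  u_91 = 0;  u_92 = 4;  u_93 = 3;  u_94 = 1
  u_95 = 0;  u_96 = 0;  u_97 = 1;  u_98 = 4;  u_99 = 4;  u_100 = 2
  u_101 = 1;  u_102 = 3;  u_103 = 0;  u_104 = 3;  u_105 = 1;  u_106 = 4
  u_107 = 2;  u_108 = 0;  u_109 = 4;  u_110 = 4;  u_111 = 4;  u_112 = 0
  u_113 = 4;  u_114 = 1;  u_115 = 1;  u_116 = 2;  u_117 = 3;  u_118 = 2
  u_119 = 4;  u_120 = 4;  u_121 = 1;  u_122 = 3;  u_123 = 2;  u_124 = 0
  u_125 = 3;  u_126 = 3;  u_127 = 3;  u_128 = 3;  u_129 = 1;  u_130 = 2
  u_131 = 0;  u_132 = 3;  u_133 = 0;  u_134 = 3;  u_135 = 1;  u_136 = 3
  u_137 = 1;  u_138 = 0;  u_139 = 3;  u_140 = 1;  u_141 = 1;  u_142 = 2
  u_143 = 3;  u_144 = 1;  u_145 = 3;  u_146 = 4;  u_147 = 0;  u_148 = 0
  u_149 = 4;  u_150 = 2;  u_151 = 2;  u_152 = 3;  u_153 = 0;  u_154 = 0
  u_155 = 3;  u_156 = 0;  u_157 = 0;  u_158 = 1;  u_159 = 1;  u_160 = 3
  u_161 = 4;  u_162 = 3;  u_163 = 1;  u_164 = 2;  u_165 = 0;  u_166 = 4
  u_167 = 1;  u_168 = 3;  u_169 = 2;  u_170 = 1;  u_171 = 4;  u_172 = 3
  u_173 = 4;  u_174 = 1;  u_175 = 4;  u_176 = 0;  u_177 = 1;  u_178 = 3
  u_179 = 3;  u_180 = 1;  u_181 = 4;  u_182 = 0;  u_183 = 1;  u_184 = 2
  u_185 = 2;  u_186 = 1;  u_187 = 3;  u_188 = 2;  u_189 = 3;  u_190 = 4
  u_191 = 1;  u_192 = 1;  u_193 = 0;  u_194 = 4;  u_195 = 0;  u_196 = 2
  u_197 = 1;  u_198 = 4;  u_199 = 1;  u_200 = 4;  u_201 = 3;  u_202 = 2
  u_203 = 1;  u_204 = 1;  u_205 = 3;  u_206 = 2;  u_207 = 3;  u_208 = 3
  u_209 = 0;  u_210 = 1;  u_211 = 4;  u_212 = 1;  u_213 = 2;  u_214 = 4
  u_215 = 0;  u_216 = 4;  u_217 = 3;  u_218 = 1;  u_219 = 0;  u_220 = 0
  u_221 = 1;  u_222 = 4;  u_223 = 4;  u_224 = 2;  u_225 = 1;  u_226 = 3
  u_227 = 0;  u_228 = 3;  u_229 = 1;  u_230 = 4;  u_231 = 2;  u_232 = 0
  u_233 = 4;  u_234 = 4;  u_235 = 4;  u_236 = 0;  u_237 = 4;  u_238 = 1
  u_239 = 1;  u_240 = 2;  u_241 = 3;  u_242 = 2;  u_243 = 4;  u_244 = 4
  u_245 = 1;  u_246 = 3;  u_247 = 2;  u_248 = 0;  u_249 = 3;  u_250 = 3
  u_251 = 3;  u_252 = 3;  u_253 = 1;  u_254 = 2;  u_255 = 0;  u_256 = 3
  u_257 = 0;  u_258 = 3;  u_259 = 1;  u_260 = 3;  u_261 = 1;  u_262 = 0
  u_263 = 3;  u_264 = 1;  u_265 = 1;  u_266 = 2;  u_267 = 3;  u_268 = 1
  u_269 = 3;  u_270 = 4;  u_271 = 0;  u_272 = 0;  u_273 = 4;  u_274 = 2
  u_275 = 2;  u_276 = 3;  u_277 = 0;  u_278 = 0;  u_279 = 3;  u_280 = 0
  u_281 = 0;  u_282 = 1;  u_283 = 1;  u_284 = 3;  u_285 = 4;  u_286 = 3
  u_287 = 1;  u_288 = 2;  u_289 = 0;  u_290 = 4;  u_291 = 1;  u_292 = 3
  u_293 = 2;  u_294 = 1;  u_295 = 4;  u_296 = 3;  u_297 = 4;  u_298 = 1
  u_299 = 4;  u_300 = 0;  u_301 = 1;  u_302 = 3;  u_303 = 3;  u_304 = 1
  u_305 = 4;  u_306 = 0;  u_307 = 1;  u_308 = 2;  u_309 = 2;  u_310 = 1
  u_311 = 3;  u_312 = 2;  u_313 = 3;  u_314 = 4;  u_315 = 1;  u_316 = 1
  u_317 = 0;  u_318 = 4;  u_319 = 0;  u_320 = 2;  u_321 = 1;  u_322 = 4
  u_323 = 1;  u_324 = 4;  u_325 = 3;  u_326 = 2;  u_327 = 1;  u_328 = 1
  u_329 = 3;  u_330 = 2;  u_331 = 3;  u_332 = 3;  u_333 = 0;  u_334 = 1
  u_335 = 4;  u_336 = 1;  u_337 = 2;  u_338 = 4;  u_339 = 0;  u_340 = 4
  u_341 = 3;  u_342 = 1;  u_343 = 0;  u_344 = 0;  u_345 = 1;  u_346 = 4
u_347 = 1·4 + 4·1 + 2·0 + 0·0 + 1·1 = 4
u_348 = 1·4 + 4·4 + 2·1 + 0·0 + 1·0 = 2

2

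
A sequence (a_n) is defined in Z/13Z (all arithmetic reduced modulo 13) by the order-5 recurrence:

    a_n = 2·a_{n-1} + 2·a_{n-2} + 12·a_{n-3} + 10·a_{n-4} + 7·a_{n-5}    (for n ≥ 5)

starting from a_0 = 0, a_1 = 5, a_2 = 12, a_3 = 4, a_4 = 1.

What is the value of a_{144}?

9

a_5 = 2·1 + 2·4 + 12·12 + 10·5 + 7·0 = 9
a_6 = 2·9 + 2·1 + 12·4 + 10·12 + 7·5 = 2
a_7 = 2·2 + 2·9 + 12·1 + 10·4 + 7·12 = 2
a_8 = 2·2 + 2·2 + 12·9 + 10·1 + 7·4 = 11
a_9 = 2·11 + 2·2 + 12·2 + 10·9 + 7·1 = 4
a_10 = 2·4 + 2·11 + 12·2 + 10·2 + 7·9 = 7
Continuing the recurrence:
  a_11 = 6;  a_12 = 3;  a_13 = 11;  a_14 = 3;  a_15 = 4;  a_16 = 10
  a_17 = 0;  a_18 = 6;  a_19 = 11;  a_20 = 6;  a_21 = 7;  a_22 = 10
  a_23 = 11;  a_24 = 3;  a_25 = 0;  a_26 = 1;  a_27 = 10;  a_28 = 12
  a_29 = 12;  a_30 = 9;  a_31 = 7;  a_32 = 2;  a_33 = 5;  a_34 = 12
  a_35 = 9;  a_36 = 2;  a_37 = 9;  a_38 = 12;  a_39 = 6;  a_40 = 6
  a_41 = 12;  a_42 = 5;  a_43 = 3;  a_44 = 2;  a_45 = 11;  a_46 = 1
  a_47 = 9;  a_48 = 11;  a_49 = 7;  a_50 = 10;  a_51 = 3;  a_52 = 10
  a_53 = 7;  a_54 = 11;  a_55 = 9;  a_56 = 11;  a_57 = 0;  a_58 = 3
  a_59 = 6;  a_60 = 9;  a_61 = 0;  a_62 = 3;  a_63 = 0;  a_64 = 8
  a_65 = 11;  a_66 = 3;  a_67 = 2;  a_68 = 1;  a_69 = 0;  a_70 = 3
  a_71 = 7;  a_72 = 5;  a_73 = 2;  a_74 = 11;  a_75 = 8;  a_76 = 5
  a_77 = 5;  a_78 = 6;  a_79 = 5;  a_80 = 6;  a_81 = 10;  a_82 = 5
  a_83 = 12;  a_84 = 2;  a_85 = 9;  a_86 = 0;  a_87 = 2;  a_88 = 8
  a_89 = 7;  a_90 = 0;  a_91 = 0;  a_92 = 9;  a_93 = 1;  a_94 = 4
  a_95 = 1;  a_96 = 8;  a_97 = 9;  a_98 = 2;  a_99 = 0;  a_100 = 4
  a_101 = 9;  a_102 = 5;  a_103 = 12;  a_104 = 0;  a_105 = 7;  a_106 = 11
  a_107 = 9;  a_108 = 0;  a_109 = 12;  a_110 = 5;  a_111 = 6;  a_112 = 8
  a_113 = 0;  a_114 = 1;  a_115 = 11;  a_116 = 3;  a_117 = 5;  a_118 = 2
  a_119 = 11;  a_120 = 11;  a_121 = 9;  a_122 = 6;  a_123 = 0;  a_124 = 8
  a_125 = 8;  a_126 = 12;  a_127 = 9;  a_128 = 10;  a_129 = 6;  a_130 = 4
  a_131 = 2;  a_132 = 0;  a_133 = 0;  a_134 = 2;  a_135 = 0;  a_136 = 5
  a_137 = 8;  a_138 = 7;  a_139 = 0;  a_140 = 4;  a_141 = 12;  a_142 = 2
a_143 = 2·2 + 2·12 + 12·4 + 10·0 + 7·7 = 8
a_144 = 2·8 + 2·2 + 12·12 + 10·4 + 7·0 = 9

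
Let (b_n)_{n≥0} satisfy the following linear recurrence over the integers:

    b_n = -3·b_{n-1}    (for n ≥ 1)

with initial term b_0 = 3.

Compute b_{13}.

-4782969

b_1 = -3·3 = -9
b_2 = -3·-9 = 27
b_3 = -3·27 = -81
b_4 = -3·-81 = 243
b_5 = -3·243 = -729
b_6 = -3·-729 = 2187
b_7 = -3·2187 = -6561
b_8 = -3·-6561 = 19683
b_9 = -3·19683 = -59049
b_10 = -3·-59049 = 177147
b_11 = -3·177147 = -531441
b_12 = -3·-531441 = 1594323
b_13 = -3·1594323 = -4782969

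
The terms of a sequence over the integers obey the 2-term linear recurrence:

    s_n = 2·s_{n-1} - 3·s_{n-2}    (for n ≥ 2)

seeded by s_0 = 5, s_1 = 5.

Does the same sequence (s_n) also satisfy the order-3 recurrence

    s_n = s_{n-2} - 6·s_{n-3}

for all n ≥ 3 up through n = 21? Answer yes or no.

yes

Terms s_0..s_21: 5, 5, -5, -25, -35, 5, 115, 215, 85, -475, -1205, -985, 1645, 6245, 7555, -3625, -29915, -48955, -8165, 130535, 285565, 179525
n=3: candidate gives -25, actual s_3 = -25 ✓
n=4: candidate gives -35, actual s_4 = -35 ✓
n=5: candidate gives 5, actual s_5 = 5 ✓
n=6: candidate gives 115, actual s_6 = 115 ✓
n=7: candidate gives 215, actual s_7 = 215 ✓
n=8: candidate gives 85, actual s_8 = 85 ✓
n=9: candidate gives -475, actual s_9 = -475 ✓
n=10: candidate gives -1205, actual s_10 = -1205 ✓
n=11: candidate gives -985, actual s_11 = -985 ✓
n=12: candidate gives 1645, actual s_12 = 1645 ✓
n=13: candidate gives 6245, actual s_13 = 6245 ✓
n=14: candidate gives 7555, actual s_14 = 7555 ✓
n=15: candidate gives -3625, actual s_15 = -3625 ✓
n=16: candidate gives -29915, actual s_16 = -29915 ✓
n=17: candidate gives -48955, actual s_17 = -48955 ✓
n=18: candidate gives -8165, actual s_18 = -8165 ✓
n=19: candidate gives 130535, actual s_19 = 130535 ✓
n=20: candidate gives 285565, actual s_20 = 285565 ✓
n=21: candidate gives 179525, actual s_21 = 179525 ✓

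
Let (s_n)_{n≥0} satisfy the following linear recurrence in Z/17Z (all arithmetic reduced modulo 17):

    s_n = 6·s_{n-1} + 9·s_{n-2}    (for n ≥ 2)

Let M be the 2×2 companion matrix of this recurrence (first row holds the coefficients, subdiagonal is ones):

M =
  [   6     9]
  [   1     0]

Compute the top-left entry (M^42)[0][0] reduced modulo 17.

(M^42)[0][0] is the top entry after applying M 42 times to the unit state (1, 0). Equivalently it is h_{43} for the auxiliary sequence (h_n) obeying the same recurrence with h_1 = 1 and h_i = 0 for 0 ≤ i < 1:
h_2 = 6·1 + 9·0 = 6
h_3 = 6·6 + 9·1 = 11
h_4 = 6·11 + 9·6 = 1
h_5 = 6·1 + 9·11 = 3
h_6 = 6·3 + 9·1 = 10
h_7 = 6·10 + 9·3 = 2
h_8 = 6·2 + 9·10 = 0
h_9 = 6·0 + 9·2 = 1
(h_8, h_9) = (0, 1) = (h_0, h_1), so the sequence has period 8.
43 ≡ 3 (mod 8), hence h_43 = h_3 = 11.

11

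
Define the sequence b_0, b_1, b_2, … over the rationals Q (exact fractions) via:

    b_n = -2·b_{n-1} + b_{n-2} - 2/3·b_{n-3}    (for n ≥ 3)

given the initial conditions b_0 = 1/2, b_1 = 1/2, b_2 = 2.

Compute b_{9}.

b_3 = -2·2 + 1·1/2 + -2/3·1/2 = -23/6
b_4 = -2·-23/6 + 1·2 + -2/3·1/2 = 28/3
b_5 = -2·28/3 + 1·-23/6 + -2/3·2 = -143/6
b_6 = -2·-143/6 + 1·28/3 + -2/3·-23/6 = 536/9
b_7 = -2·536/9 + 1·-143/6 + -2/3·28/3 = -895/6
b_8 = -2·-895/6 + 1·536/9 + -2/3·-143/6 = 3364/9
b_9 = -2·3364/9 + 1·-895/6 + -2/3·536/9 = -50567/54

-50567/54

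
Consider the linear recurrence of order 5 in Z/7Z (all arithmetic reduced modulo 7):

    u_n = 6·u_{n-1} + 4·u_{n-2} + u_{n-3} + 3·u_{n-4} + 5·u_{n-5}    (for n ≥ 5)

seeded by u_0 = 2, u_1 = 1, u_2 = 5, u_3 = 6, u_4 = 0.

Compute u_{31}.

u_5 = 6·0 + 4·6 + 1·5 + 3·1 + 5·2 = 0
u_6 = 6·0 + 4·0 + 1·6 + 3·5 + 5·1 = 5
u_7 = 6·5 + 4·0 + 1·0 + 3·6 + 5·5 = 3
u_8 = 6·3 + 4·5 + 1·0 + 3·0 + 5·6 = 5
u_9 = 6·5 + 4·3 + 1·5 + 3·0 + 5·0 = 5
u_10 = 6·5 + 4·5 + 1·3 + 3·5 + 5·0 = 5
u_11 = 6·5 + 4·5 + 1·5 + 3·3 + 5·5 = 5
u_12 = 6·5 + 4·5 + 1·5 + 3·5 + 5·3 = 1
u_13 = 6·1 + 4·5 + 1·5 + 3·5 + 5·5 = 1
u_14 = 6·1 + 4·1 + 1·5 + 3·5 + 5·5 = 6
u_15 = 6·6 + 4·1 + 1·1 + 3·5 + 5·5 = 4
u_16 = 6·4 + 4·6 + 1·1 + 3·1 + 5·5 = 0
u_17 = 6·0 + 4·4 + 1·6 + 3·1 + 5·1 = 2
u_18 = 6·2 + 4·0 + 1·4 + 3·6 + 5·1 = 4
u_19 = 6·4 + 4·2 + 1·0 + 3·4 + 5·6 = 4
u_20 = 6·4 + 4·4 + 1·2 + 3·0 + 5·4 = 6
u_21 = 6·6 + 4·4 + 1·4 + 3·2 + 5·0 = 6
u_22 = 6·6 + 4·6 + 1·4 + 3·4 + 5·2 = 2
u_23 = 6·2 + 4·6 + 1·6 + 3·4 + 5·4 = 4
u_24 = 6·4 + 4·2 + 1·6 + 3·6 + 5·4 = 6
u_25 = 6·6 + 4·4 + 1·2 + 3·6 + 5·6 = 4
u_26 = 6·4 + 4·6 + 1·4 + 3·2 + 5·6 = 4
u_27 = 6·4 + 4·4 + 1·6 + 3·4 + 5·2 = 5
u_28 = 6·5 + 4·4 + 1·4 + 3·6 + 5·4 = 4
u_29 = 6·4 + 4·5 + 1·4 + 3·4 + 5·6 = 6
u_30 = 6·6 + 4·4 + 1·5 + 3·4 + 5·4 = 5
u_31 = 6·5 + 4·6 + 1·4 + 3·5 + 5·4 = 2

2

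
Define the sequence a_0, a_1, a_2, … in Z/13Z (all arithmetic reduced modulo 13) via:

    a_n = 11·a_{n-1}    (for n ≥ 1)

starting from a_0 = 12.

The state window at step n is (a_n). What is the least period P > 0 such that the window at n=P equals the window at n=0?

12

n=0: window = (12)
n=1: window = (2)
n=2: window = (9)
n=3: window = (8)
n=4: window = (10)
n=5: window = (6)
n=6: window = (1)
n=7: window = (11)
n=8: window = (4)
n=9: window = (5)
n=10: window = (3)
n=11: window = (7)
n=12: window = (12)
window at n=12 equals window at n=0 → period = 12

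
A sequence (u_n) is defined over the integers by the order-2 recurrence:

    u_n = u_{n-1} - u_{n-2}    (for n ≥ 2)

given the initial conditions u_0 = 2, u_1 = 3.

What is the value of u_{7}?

3

u_2 = 1·3 + -1·2 = 1
u_3 = 1·1 + -1·3 = -2
u_4 = 1·-2 + -1·1 = -3
u_5 = 1·-3 + -1·-2 = -1
u_6 = 1·-1 + -1·-3 = 2
u_7 = 1·2 + -1·-1 = 3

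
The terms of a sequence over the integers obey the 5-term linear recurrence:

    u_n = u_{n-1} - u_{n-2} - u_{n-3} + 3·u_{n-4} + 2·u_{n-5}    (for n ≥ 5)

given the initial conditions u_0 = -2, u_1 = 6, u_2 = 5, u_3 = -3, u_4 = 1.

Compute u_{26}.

307914

u_5 = 1·1 + -1·-3 + -1·5 + 3·6 + 2·-2 = 13
u_6 = 1·13 + -1·1 + -1·-3 + 3·5 + 2·6 = 42
u_7 = 1·42 + -1·13 + -1·1 + 3·-3 + 2·5 = 29
u_8 = 1·29 + -1·42 + -1·13 + 3·1 + 2·-3 = -29
u_9 = 1·-29 + -1·29 + -1·42 + 3·13 + 2·1 = -59
u_10 = 1·-59 + -1·-29 + -1·29 + 3·42 + 2·13 = 93
u_11 = 1·93 + -1·-59 + -1·-29 + 3·29 + 2·42 = 352
u_12 = 1·352 + -1·93 + -1·-59 + 3·-29 + 2·29 = 289
u_13 = 1·289 + -1·352 + -1·93 + 3·-59 + 2·-29 = -391
u_14 = 1·-391 + -1·289 + -1·352 + 3·93 + 2·-59 = -871
u_15 = 1·-871 + -1·-391 + -1·289 + 3·352 + 2·93 = 473
u_16 = 1·473 + -1·-871 + -1·-391 + 3·289 + 2·352 = 3306
u_17 = 1·3306 + -1·473 + -1·-871 + 3·-391 + 2·289 = 3109
u_18 = 1·3109 + -1·3306 + -1·473 + 3·-871 + 2·-391 = -4065
u_19 = 1·-4065 + -1·3109 + -1·3306 + 3·473 + 2·-871 = -10803
u_20 = 1·-10803 + -1·-4065 + -1·3109 + 3·3306 + 2·473 = 1017
u_21 = 1·1017 + -1·-10803 + -1·-4065 + 3·3109 + 2·3306 = 31824
u_22 = 1·31824 + -1·1017 + -1·-10803 + 3·-4065 + 2·3109 = 35633
u_23 = 1·35633 + -1·31824 + -1·1017 + 3·-10803 + 2·-4065 = -37747
u_24 = 1·-37747 + -1·35633 + -1·31824 + 3·1017 + 2·-10803 = -123759
u_25 = 1·-123759 + -1·-37747 + -1·35633 + 3·31824 + 2·1017 = -24139
u_26 = 1·-24139 + -1·-123759 + -1·-37747 + 3·35633 + 2·31824 = 307914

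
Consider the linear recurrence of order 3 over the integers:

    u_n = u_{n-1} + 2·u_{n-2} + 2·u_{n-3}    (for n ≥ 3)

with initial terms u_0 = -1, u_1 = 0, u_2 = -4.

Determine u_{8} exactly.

u_3 = 1·-4 + 2·0 + 2·-1 = -6
u_4 = 1·-6 + 2·-4 + 2·0 = -14
u_5 = 1·-14 + 2·-6 + 2·-4 = -34
u_6 = 1·-34 + 2·-14 + 2·-6 = -74
u_7 = 1·-74 + 2·-34 + 2·-14 = -170
u_8 = 1·-170 + 2·-74 + 2·-34 = -386

-386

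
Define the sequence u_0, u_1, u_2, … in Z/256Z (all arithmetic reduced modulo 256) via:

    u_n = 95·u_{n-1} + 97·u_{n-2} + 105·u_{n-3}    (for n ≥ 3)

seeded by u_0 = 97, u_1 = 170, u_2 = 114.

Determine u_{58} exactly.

u_3 = 95·114 + 97·170 + 105·97 = 129
u_4 = 95·129 + 97·114 + 105·170 = 203
u_5 = 95·203 + 97·129 + 105·114 = 248
u_6 = 95·248 + 97·203 + 105·129 = 220
u_7 = 95·220 + 97·248 + 105·203 = 223
u_8 = 95·223 + 97·220 + 105·248 = 213
u_9 = 95·213 + 97·223 + 105·220 = 198
u_10 = 95·198 + 97·213 + 105·223 = 166
u_11 = 95·166 + 97·198 + 105·213 = 253
u_12 = 95·253 + 97·166 + 105·198 = 255
u_13 = 95·255 + 97·253 + 105·166 = 148
u_14 = 95·148 + 97·255 + 105·253 = 80
u_15 = 95·80 + 97·148 + 105·255 = 91
u_16 = 95·91 + 97·80 + 105·148 = 201
u_17 = 95·201 + 97·91 + 105·80 = 226
u_18 = 95·226 + 97·201 + 105·91 = 90
u_19 = 95·90 + 97·226 + 105·201 = 121
u_20 = 95·121 + 97·90 + 105·226 = 179
u_21 = 95·179 + 97·121 + 105·90 = 48
u_22 = 95·48 + 97·179 + 105·121 = 68
u_23 = 95·68 + 97·48 + 105·179 = 215
u_24 = 95·215 + 97·68 + 105·48 = 61
u_25 = 95·61 + 97·215 + 105·68 = 254
u_26 = 95·254 + 97·61 + 105·215 = 142
u_27 = 95·142 + 97·254 + 105·61 = 245
u_28 = 95·245 + 97·142 + 105·254 = 231
u_29 = 95·231 + 97·245 + 105·142 = 204
u_30 = 95·204 + 97·231 + 105·245 = 184
u_31 = 95·184 + 97·204 + 105·231 = 83
u_32 = 95·83 + 97·184 + 105·204 = 49
u_33 = 95·49 + 97·83 + 105·184 = 26
u_34 = 95·26 + 97·49 + 105·83 = 66
u_35 = 95·66 + 97·26 + 105·49 = 113
u_36 = 95·113 + 97·66 + 105·26 = 155
u_37 = 95·155 + 97·113 + 105·66 = 104
u_38 = 95·104 + 97·155 + 105·113 = 172
u_39 = 95·172 + 97·104 + 105·155 = 207
u_40 = 95·207 + 97·172 + 105·104 = 165
u_41 = 95·165 + 97·207 + 105·172 = 54
u_42 = 95·54 + 97·165 + 105·207 = 118
u_43 = 95·118 + 97·54 + 105·165 = 237
u_44 = 95·237 + 97·118 + 105·54 = 207
u_45 = 95·207 + 97·237 + 105·118 = 4
u_46 = 95·4 + 97·207 + 105·237 = 32
u_47 = 95·32 + 97·4 + 105·207 = 75
u_48 = 95·75 + 97·32 + 105·4 = 153
u_49 = 95·153 + 97·75 + 105·32 = 82
u_50 = 95·82 + 97·153 + 105·75 = 42
u_51 = 95·42 + 97·82 + 105·153 = 105
u_52 = 95·105 + 97·42 + 105·82 = 131
u_53 = 95·131 + 97·105 + 105·42 = 160
u_54 = 95·160 + 97·131 + 105·105 = 20
u_55 = 95·20 + 97·160 + 105·131 = 199
u_56 = 95·199 + 97·20 + 105·160 = 13
u_57 = 95·13 + 97·199 + 105·20 = 110
u_58 = 95·110 + 97·13 + 105·199 = 94

94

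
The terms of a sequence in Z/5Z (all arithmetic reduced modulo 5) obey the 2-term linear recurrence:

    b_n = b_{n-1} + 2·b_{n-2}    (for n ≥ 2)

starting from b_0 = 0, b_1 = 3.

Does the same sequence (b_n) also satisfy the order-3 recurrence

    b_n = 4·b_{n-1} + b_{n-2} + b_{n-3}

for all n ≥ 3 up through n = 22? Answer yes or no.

Terms b_0..b_22: 0, 3, 3, 4, 0, 3, 3, 4, 0, 3, 3, 4, 0, 3, 3, 4, 0, 3, 3, 4, 0, 3, 3
n=3: candidate gives 0, actual b_3 = 4 ✗

no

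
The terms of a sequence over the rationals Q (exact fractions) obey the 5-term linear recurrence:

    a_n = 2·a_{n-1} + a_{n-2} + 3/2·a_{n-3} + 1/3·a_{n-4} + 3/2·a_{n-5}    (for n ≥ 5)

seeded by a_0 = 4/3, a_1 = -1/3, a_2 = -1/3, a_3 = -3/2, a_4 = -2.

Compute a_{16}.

-278884745/1296

a_5 = 2·-2 + 1·-3/2 + 3/2·-1/3 + 1/3·-1/3 + 3/2·4/3 = -37/9
a_6 = 2·-37/9 + 1·-2 + 3/2·-3/2 + 1/3·-1/3 + 3/2·-1/3 = -157/12
a_7 = 2·-157/12 + 1·-37/9 + 3/2·-2 + 1/3·-3/2 + 3/2·-1/3 = -617/18
a_8 = 2·-617/18 + 1·-157/12 + 3/2·-37/9 + 1/3·-2 + 3/2·-3/2 = -1633/18
a_9 = 2·-1633/18 + 1·-617/18 + 3/2·-157/12 + 1/3·-37/9 + 3/2·-2 = -51779/216
a_10 = 2·-51779/216 + 1·-1633/18 + 3/2·-617/18 + 1/3·-157/12 + 3/2·-37/9 = -68267/108
a_11 = 2·-68267/108 + 1·-51779/216 + 3/2·-1633/18 + 1/3·-617/18 + 3/2·-157/12 = -30079/18
a_12 = 2·-30079/18 + 1·-68267/108 + 3/2·-51779/216 + 1/3·-1633/18 + 3/2·-617/18 = -1907473/432
a_13 = 2·-1907473/432 + 1·-30079/18 + 3/2·-68267/108 + 1/3·-51779/216 + 3/2·-1633/18 = -7559627/648
a_14 = 2·-7559627/648 + 1·-1907473/432 + 3/2·-30079/18 + 1/3·-68267/108 + 3/2·-51779/216 = -19974269/648
a_15 = 2·-19974269/648 + 1·-7559627/648 + 3/2·-1907473/432 + 1/3·-30079/18 + 3/2·-68267/108 = -70367107/864
a_16 = 2·-70367107/864 + 1·-19974269/648 + 3/2·-7559627/648 + 1/3·-1907473/432 + 3/2·-30079/18 = -278884745/1296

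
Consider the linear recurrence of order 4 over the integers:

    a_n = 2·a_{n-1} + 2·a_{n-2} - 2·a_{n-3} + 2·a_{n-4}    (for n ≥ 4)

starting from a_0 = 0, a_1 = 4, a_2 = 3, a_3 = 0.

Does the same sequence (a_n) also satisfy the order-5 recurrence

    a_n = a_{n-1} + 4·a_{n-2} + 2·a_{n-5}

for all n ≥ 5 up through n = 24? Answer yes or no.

Terms a_0..a_24: 0, 4, 3, 0, -2, -2, -2, -4, -12, -32, -84, -216, -560, -1448, -3752, -9712, -25152, -65120, -168624, -436608, -1130528, -2927264, -7579616, -19625920, -50817600
n=5: candidate gives -2, actual a_5 = -2 ✓
n=6: candidate gives -2, actual a_6 = -2 ✓
n=7: candidate gives -4, actual a_7 = -4 ✓
n=8: candidate gives -12, actual a_8 = -12 ✓
n=9: candidate gives -32, actual a_9 = -32 ✓
n=10: candidate gives -84, actual a_10 = -84 ✓
n=11: candidate gives -216, actual a_11 = -216 ✓
n=12: candidate gives -560, actual a_12 = -560 ✓
n=13: candidate gives -1448, actual a_13 = -1448 ✓
n=14: candidate gives -3752, actual a_14 = -3752 ✓
n=15: candidate gives -9712, actual a_15 = -9712 ✓
n=16: candidate gives -25152, actual a_16 = -25152 ✓
n=17: candidate gives -65120, actual a_17 = -65120 ✓
n=18: candidate gives -168624, actual a_18 = -168624 ✓
n=19: candidate gives -436608, actual a_19 = -436608 ✓
n=20: candidate gives -1130528, actual a_20 = -1130528 ✓
n=21: candidate gives -2927264, actual a_21 = -2927264 ✓
n=22: candidate gives -7579616, actual a_22 = -7579616 ✓
n=23: candidate gives -19625920, actual a_23 = -19625920 ✓
n=24: candidate gives -50817600, actual a_24 = -50817600 ✓

yes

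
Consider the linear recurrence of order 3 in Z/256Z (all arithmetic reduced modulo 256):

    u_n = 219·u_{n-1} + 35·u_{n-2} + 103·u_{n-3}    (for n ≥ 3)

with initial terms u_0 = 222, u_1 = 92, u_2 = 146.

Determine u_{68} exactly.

u_3 = 219·146 + 35·92 + 103·222 = 204
u_4 = 219·204 + 35·146 + 103·92 = 126
u_5 = 219·126 + 35·204 + 103·146 = 108
u_6 = 219·108 + 35·126 + 103·204 = 178
u_7 = 219·178 + 35·108 + 103·126 = 188
u_8 = 219·188 + 35·178 + 103·108 = 158
u_9 = 219·158 + 35·188 + 103·178 = 124
u_10 = 219·124 + 35·158 + 103·188 = 82
u_11 = 219·82 + 35·124 + 103·158 = 172
u_12 = 219·172 + 35·82 + 103·124 = 62
u_13 = 219·62 + 35·172 + 103·82 = 140
u_14 = 219·140 + 35·62 + 103·172 = 114
u_15 = 219·114 + 35·140 + 103·62 = 156
u_16 = 219·156 + 35·114 + 103·140 = 94
u_17 = 219·94 + 35·156 + 103·114 = 156
u_18 = 219·156 + 35·94 + 103·156 = 18
u_19 = 219·18 + 35·156 + 103·94 = 140
u_20 = 219·140 + 35·18 + 103·156 = 254
u_21 = 219·254 + 35·140 + 103·18 = 172
u_22 = 219·172 + 35·254 + 103·140 = 50
u_23 = 219·50 + 35·172 + 103·254 = 124
u_24 = 219·124 + 35·50 + 103·172 = 30
u_25 = 219·30 + 35·124 + 103·50 = 188
u_26 = 219·188 + 35·30 + 103·124 = 210
u_27 = 219·210 + 35·188 + 103·30 = 108
u_28 = 219·108 + 35·210 + 103·188 = 190
u_29 = 219·190 + 35·108 + 103·210 = 204
u_30 = 219·204 + 35·190 + 103·108 = 242
u_31 = 219·242 + 35·204 + 103·190 = 92
u_32 = 219·92 + 35·242 + 103·204 = 222
u_33 = 219·222 + 35·92 + 103·242 = 220
u_34 = 219·220 + 35·222 + 103·92 = 146
u_35 = 219·146 + 35·220 + 103·222 = 76
u_36 = 219·76 + 35·146 + 103·220 = 126
u_37 = 219·126 + 35·76 + 103·146 = 236
u_38 = 219·236 + 35·126 + 103·76 = 178
u_39 = 219·178 + 35·236 + 103·126 = 60
u_40 = 219·60 + 35·178 + 103·236 = 158
u_41 = 219·158 + 35·60 + 103·178 = 252
u_42 = 219·252 + 35·158 + 103·60 = 82
u_43 = 219·82 + 35·252 + 103·158 = 44
u_44 = 219·44 + 35·82 + 103·252 = 62
u_45 = 219·62 + 35·44 + 103·82 = 12
u_46 = 219·12 + 35·62 + 103·44 = 114
u_47 = 219·114 + 35·12 + 103·62 = 28
u_48 = 219·28 + 35·114 + 103·12 = 94
u_49 = 219·94 + 35·28 + 103·114 = 28
u_50 = 219·28 + 35·94 + 103·28 = 18
u_51 = 219·18 + 35·28 + 103·94 = 12
u_52 = 219·12 + 35·18 + 103·28 = 254
u_53 = 219·254 + 35·12 + 103·18 = 44
u_54 = 219·44 + 35·254 + 103·12 = 50
u_55 = 219·50 + 35·44 + 103·254 = 252
u_56 = 219·252 + 35·50 + 103·44 = 30
u_57 = 219·30 + 35·252 + 103·50 = 60
u_58 = 219·60 + 35·30 + 103·252 = 210
u_59 = 219·210 + 35·60 + 103·30 = 236
u_60 = 219·236 + 35·210 + 103·60 = 190
u_61 = 219·190 + 35·236 + 103·210 = 76
u_62 = 219·76 + 35·190 + 103·236 = 242
u_63 = 219·242 + 35·76 + 103·190 = 220
u_64 = 219·220 + 35·242 + 103·76 = 222
u_65 = 219·222 + 35·220 + 103·242 = 92
u_66 = 219·92 + 35·222 + 103·220 = 146
u_67 = 219·146 + 35·92 + 103·222 = 204
u_68 = 219·204 + 35·146 + 103·92 = 126

126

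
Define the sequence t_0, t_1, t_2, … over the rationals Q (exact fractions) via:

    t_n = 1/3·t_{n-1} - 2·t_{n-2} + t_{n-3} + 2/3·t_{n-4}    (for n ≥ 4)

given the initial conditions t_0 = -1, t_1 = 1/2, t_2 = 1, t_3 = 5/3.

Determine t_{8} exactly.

t_4 = 1/3·5/3 + -2·1 + 1·1/2 + 2/3·-1 = -29/18
t_5 = 1/3·-29/18 + -2·5/3 + 1·1 + 2/3·1/2 = -137/54
t_6 = 1/3·-137/54 + -2·-29/18 + 1·5/3 + 2/3·1 = 763/162
t_7 = 1/3·763/162 + -2·-137/54 + 1·-29/18 + 2/3·5/3 = 1493/243
t_8 = 1/3·1493/243 + -2·763/162 + 1·-137/54 + 2/3·-29/18 = -16013/1458

-16013/1458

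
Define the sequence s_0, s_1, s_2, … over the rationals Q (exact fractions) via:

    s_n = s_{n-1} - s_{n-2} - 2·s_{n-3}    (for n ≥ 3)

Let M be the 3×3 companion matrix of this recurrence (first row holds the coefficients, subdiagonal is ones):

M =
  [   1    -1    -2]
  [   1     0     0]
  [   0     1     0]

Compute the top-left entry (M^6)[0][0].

(M^6)[0][0] is the top entry after applying M 6 times to the unit state (1, 0, 0). Equivalently it is h_{8} for the auxiliary sequence (h_n) obeying the same recurrence with h_2 = 1 and h_i = 0 for 0 ≤ i < 2:
h_3 = 1·1 + -1·0 + -2·0 = 1
h_4 = 1·1 + -1·1 + -2·0 = 0
h_5 = 1·0 + -1·1 + -2·1 = -3
h_6 = 1·-3 + -1·0 + -2·1 = -5
h_7 = 1·-5 + -1·-3 + -2·0 = -2
h_8 = 1·-2 + -1·-5 + -2·-3 = 9

9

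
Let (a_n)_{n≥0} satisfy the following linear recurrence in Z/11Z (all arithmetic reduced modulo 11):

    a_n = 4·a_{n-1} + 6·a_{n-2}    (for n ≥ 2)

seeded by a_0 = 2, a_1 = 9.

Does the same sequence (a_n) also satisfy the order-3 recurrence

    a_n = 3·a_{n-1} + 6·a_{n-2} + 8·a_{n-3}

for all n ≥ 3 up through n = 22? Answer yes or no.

no

Terms a_0..a_22: 2, 9, 4, 4, 7, 8, 8, 3, 5, 5, 6, 10, 10, 1, 9, 9, 2, 7, 7, 4, 3, 3, 8
n=3: candidate gives 5, actual a_3 = 4 ✗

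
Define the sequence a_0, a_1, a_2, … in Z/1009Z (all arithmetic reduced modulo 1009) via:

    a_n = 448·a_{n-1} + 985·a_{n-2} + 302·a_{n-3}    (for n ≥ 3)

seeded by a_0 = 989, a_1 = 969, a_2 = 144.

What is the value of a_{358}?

187

a_3 = 448·144 + 985·969 + 302·989 = 910
a_4 = 448·910 + 985·144 + 302·969 = 652
a_5 = 448·652 + 985·910 + 302·144 = 954
a_6 = 448·954 + 985·652 + 302·910 = 444
a_7 = 448·444 + 985·954 + 302·652 = 599
a_8 = 448·599 + 985·444 + 302·954 = 944
Continuing the recurrence:
  a_9 = 791;  a_10 = 38;  a_11 = 608;  a_12 = 809;  a_13 = 112;  a_14 = 468
  a_15 = 271;  a_16 = 722;  a_17 = 202;  a_18 = 633;  a_19 = 352;  a_20 = 699
  a_21 = 451;  a_22 = 984;  a_23 = 391;  a_24 = 189;  a_25 = 135;  a_26 = 478
  a_27 = 597;  a_28 = 108;  a_29 = 828;  a_30 = 759;  a_31 = 635;  a_32 = 721
  a_33 = 198;  a_34 = 830;  a_35 = 619;  a_36 = 362;  a_37 = 434;  a_38 = 361
  a_39 = 314;  a_40 = 736;  a_41 = 371;  a_42 = 203;  a_43 = 603;  a_44 = 957
  a_45 = 331;  a_46 = 690;  a_47 = 934;  a_48 = 361;  a_49 = 596;  a_50 = 597
  a_51 = 952;  a_52 = 886;  a_53 = 433;  a_54 = 120;  a_55 = 168;  a_56 = 341
  a_57 = 329;  a_58 = 252;  a_59 = 128;  a_60 = 313;  a_61 = 357;  a_62 = 379
  a_63 = 473;  a_64 = 859;  a_65 = 591;  a_66 = 551;  a_67 = 699;  a_68 = 144
  a_69 = 230;  a_70 = 919;  a_71 = 675;  a_72 = 690;  a_73 = 373;  a_74 = 235
  a_75 = 999;  a_76 = 617;  a_77 = 530;  a_78 = 659;  a_79 = 670;  a_80 = 444
  a_81 = 448;  a_82 = 896;  a_83 = 64;  a_84 = 195;  a_85 = 239;  a_86 = 640
  a_87 = 850;  a_88 = 721;  a_89 = 469;  a_90 = 503;  a_91 = 987;  a_92 = 648
  a_93 = 796;  a_94 = 433;  a_95 = 273;  a_96 = 163;  a_97 = 483;  a_98 = 290
  a_99 = 60;  a_100 = 310;  a_101 = 13;  a_102 = 360;  a_103 = 320;  a_104 = 413
  a_105 = 517;  a_106 = 509;  a_107 = 317;  a_108 = 387;  a_109 = 642;  a_110 = 732
  a_111 = 577;  a_112 = 942;  a_113 = 625;  a_114 = 803;  a_115 = 621;  a_116 = 699
  a_117 = 939;  a_118 = 164;  a_119 = 703;  a_120 = 285;  a_121 = 914;  a_122 = 457
  a_123 = 476;  a_124 = 42;  a_125 = 110;  a_126 = 314;  a_127 = 375;  a_128 = 965
  a_129 = 531;  a_130 = 53;  a_131 = 739;  a_132 = 797;  a_133 = 158;  a_134 = 386
  a_135 = 176;  a_136 = 256;  a_137 = 11;  a_138 = 477;  a_139 = 152;  a_140 = 439
  a_141 = 72;  a_142 = 21;  a_143 = 7;  a_144 = 160;  a_145 = 161;  a_146 = 781
  a_147 = 834;  a_148 = 919;  a_149 = 969;  a_150 = 2;  a_151 = 910;  a_152 = 24
  a_153 = 615;  a_154 = 868;  a_155 = 959;  a_156 = 229;  a_157 = 670;  a_158 = 71
  a_159 = 130;  a_160 = 572;  a_161 = 130;  a_162 = 25;  a_163 = 213;  a_164 = 896
  a_165 = 246;  a_166 = 671;  a_167 = 256;  a_168 = 337;  a_169 = 378;  a_170 = 444
  a_171 = 13;  a_172 = 352;  a_173 = 880;  a_174 = 244;  a_175 = 768;  a_176 = 586
  a_177 = 958;  a_178 = 287;  a_179 = 36;  a_180 = 901;  a_181 = 93;  a_182 = 642
  a_183 = 518;  a_184 = 564;  a_185 = 254;  a_186 = 406;  a_187 = 33;  a_188 = 19
  a_189 = 171;  a_190 = 353;  a_191 = 356;  a_192 = 858;  a_193 = 144;  a_194 = 82
  a_195 = 795;  a_196 = 134;  a_197 = 131;  a_198 = 934;  a_199 = 697;  a_200 = 468
  a_201 = 774;  a_202 = 145;  a_203 = 46;  a_204 = 644;  a_205 = 246;  a_206 = 681
  a_207 = 271;  a_208 = 763;  a_209 = 158;  a_210 = 117;  a_211 = 566;  a_212 = 821
  a_213 = 84;  a_214 = 177;  a_215 = 324;  a_216 = 796;  a_217 = 704;  a_218 = 626
  a_219 = 453;  a_220 = 964;  a_221 = 616;  a_222 = 164;  a_223 = 702;  a_224 = 164
  a_225 = 207;  a_226 = 122;  a_227 = 334;  a_228 = 355;  a_229 = 194;  a_230 = 667
  a_231 = 797;  a_232 = 72;  a_233 = 654;  a_234 = 215;  a_235 = 459;  a_236 = 434
  a_237 = 132;  a_238 = 673;  a_239 = 579;  a_240 = 584;  a_241 = 968;  a_242 = 205
  a_243 = 798;  a_244 = 169;  a_245 = 417;  a_246 = 985;  a_247 = 8;  a_248 = 942
  a_249 = 886;  a_250 = 379;  a_251 = 151;  a_252 = 217;  a_253 = 196;  a_254 = 59
  a_255 = 488;  a_256 = 943;  a_257 = 754;  a_258 = 414;  a_259 = 130;  a_260 = 555
  a_261 = 245;  a_262 = 494;  a_263 = 631;  a_264 = 753;  a_265 = 185;  a_266 = 93
  a_267 = 272;  a_268 = 937;  a_269 = 401;  a_270 = 171;  a_271 = 844;  a_272 = 700
  a_273 = 917;  a_274 = 117;  a_275 = 657;  a_276 = 395;  a_277 = 780;  a_278 = 577
  a_279 = 871;  a_280 = 466;  a_281 = 896;  a_282 = 443;  a_283 = 866;  a_284 = 150
  a_285 = 600;  a_286 = 34;  a_287 = 727;  a_288 = 571;  a_289 = 414;  a_290 = 839
  a_291 = 581;  a_292 = 931;  a_293 = 672;  a_294 = 124;  a_295 = 733;  a_296 = 645
  a_297 = 62;  a_298 = 583;  a_299 = 436;  a_300 = 278;  a_301 = 563;  a_302 = 867
  a_303 = 774;  a_304 = 551;  a_305 = 741;  a_306 = 569;  a_307 = 939;  a_308 = 173
  a_309 = 790;  a_310 = 703;  a_311 = 125;  a_312 = 233;  a_313 = 900;  a_314 = 479
  a_315 = 9;  a_316 = 987;  a_317 = 389;  a_318 = 943;  a_319 = 866;  a_320 = 512
  a_321 = 986;  a_322 = 816;  a_323 = 100;  a_324 = 108;  a_325 = 815;  a_326 = 227
  a_327 = 735;  a_328 = 886;  a_329 = 855;  a_330 = 544;  a_331 = 390;  a_332 = 130
  a_333 = 269;  a_334 = 75;  a_335 = 819;  a_336 = 372;  a_337 = 138;  a_338 = 561
  a_339 = 147;  a_340 = 231;  a_341 = 988;  a_342 = 181;  a_343 = 4;  a_344 = 187
  a_345 = 109;  a_346 = 147;  a_347 = 652;  a_348 = 624;  a_349 = 553;  a_350 = 847
  a_351 = 691;  a_352 = 178;  a_353 = 110;  a_354 = 431;  a_355 = 26;  a_356 = 218
a_357 = 448·218 + 985·26 + 302·431 = 177
a_358 = 448·177 + 985·218 + 302·26 = 187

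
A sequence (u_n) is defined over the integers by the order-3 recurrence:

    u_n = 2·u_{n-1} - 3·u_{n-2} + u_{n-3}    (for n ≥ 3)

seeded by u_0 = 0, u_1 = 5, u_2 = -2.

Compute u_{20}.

6308

u_3 = 2·-2 + -3·5 + 1·0 = -19
u_4 = 2·-19 + -3·-2 + 1·5 = -27
u_5 = 2·-27 + -3·-19 + 1·-2 = 1
u_6 = 2·1 + -3·-27 + 1·-19 = 64
u_7 = 2·64 + -3·1 + 1·-27 = 98
u_8 = 2·98 + -3·64 + 1·1 = 5
u_9 = 2·5 + -3·98 + 1·64 = -220
u_10 = 2·-220 + -3·5 + 1·98 = -357
u_11 = 2·-357 + -3·-220 + 1·5 = -49
u_12 = 2·-49 + -3·-357 + 1·-220 = 753
u_13 = 2·753 + -3·-49 + 1·-357 = 1296
u_14 = 2·1296 + -3·753 + 1·-49 = 284
u_15 = 2·284 + -3·1296 + 1·753 = -2567
u_16 = 2·-2567 + -3·284 + 1·1296 = -4690
u_17 = 2·-4690 + -3·-2567 + 1·284 = -1395
u_18 = 2·-1395 + -3·-4690 + 1·-2567 = 8713
u_19 = 2·8713 + -3·-1395 + 1·-4690 = 16921
u_20 = 2·16921 + -3·8713 + 1·-1395 = 6308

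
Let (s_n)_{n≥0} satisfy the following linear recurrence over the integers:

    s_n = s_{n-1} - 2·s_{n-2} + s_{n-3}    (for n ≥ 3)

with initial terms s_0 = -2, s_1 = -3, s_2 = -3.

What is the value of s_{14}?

-18

s_3 = 1·-3 + -2·-3 + 1·-2 = 1
s_4 = 1·1 + -2·-3 + 1·-3 = 4
s_5 = 1·4 + -2·1 + 1·-3 = -1
s_6 = 1·-1 + -2·4 + 1·1 = -8
s_7 = 1·-8 + -2·-1 + 1·4 = -2
s_8 = 1·-2 + -2·-8 + 1·-1 = 13
s_9 = 1·13 + -2·-2 + 1·-8 = 9
s_10 = 1·9 + -2·13 + 1·-2 = -19
s_11 = 1·-19 + -2·9 + 1·13 = -24
s_12 = 1·-24 + -2·-19 + 1·9 = 23
s_13 = 1·23 + -2·-24 + 1·-19 = 52
s_14 = 1·52 + -2·23 + 1·-24 = -18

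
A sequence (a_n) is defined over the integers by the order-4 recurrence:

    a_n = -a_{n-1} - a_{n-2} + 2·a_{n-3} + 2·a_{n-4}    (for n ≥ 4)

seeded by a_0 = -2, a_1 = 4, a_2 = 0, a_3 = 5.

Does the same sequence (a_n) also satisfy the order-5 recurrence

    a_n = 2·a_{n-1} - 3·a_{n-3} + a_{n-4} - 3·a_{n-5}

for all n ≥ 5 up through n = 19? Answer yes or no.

no

Terms a_0..a_19: -2, 4, 0, 5, -1, 4, 7, -3, 2, 23, -17, -8, 75, -55, -70, 259, -149, -360, 887, -307
n=5: candidate gives 8, actual a_5 = 4 ✗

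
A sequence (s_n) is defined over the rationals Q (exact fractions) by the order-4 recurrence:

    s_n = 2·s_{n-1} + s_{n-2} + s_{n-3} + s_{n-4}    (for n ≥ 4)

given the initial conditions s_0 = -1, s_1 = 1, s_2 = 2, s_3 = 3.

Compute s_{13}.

44599

s_4 = 2·3 + 1·2 + 1·1 + 1·-1 = 8
s_5 = 2·8 + 1·3 + 1·2 + 1·1 = 22
s_6 = 2·22 + 1·8 + 1·3 + 1·2 = 57
s_7 = 2·57 + 1·22 + 1·8 + 1·3 = 147
s_8 = 2·147 + 1·57 + 1·22 + 1·8 = 381
s_9 = 2·381 + 1·147 + 1·57 + 1·22 = 988
s_10 = 2·988 + 1·381 + 1·147 + 1·57 = 2561
s_11 = 2·2561 + 1·988 + 1·381 + 1·147 = 6638
s_12 = 2·6638 + 1·2561 + 1·988 + 1·381 = 17206
s_13 = 2·17206 + 1·6638 + 1·2561 + 1·988 = 44599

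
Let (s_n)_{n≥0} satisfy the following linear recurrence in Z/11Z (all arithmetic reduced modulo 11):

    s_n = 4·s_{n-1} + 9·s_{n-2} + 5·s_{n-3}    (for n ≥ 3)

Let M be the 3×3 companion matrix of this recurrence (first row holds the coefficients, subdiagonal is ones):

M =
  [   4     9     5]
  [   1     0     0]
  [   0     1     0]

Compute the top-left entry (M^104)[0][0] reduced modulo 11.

(M^104)[0][0] is the top entry after applying M 104 times to the unit state (1, 0, 0). Equivalently it is h_{106} for the auxiliary sequence (h_n) obeying the same recurrence with h_2 = 1 and h_i = 0 for 0 ≤ i < 2:
h_3 = 4·1 + 9·0 + 5·0 = 4
h_4 = 4·4 + 9·1 + 5·0 = 3
h_5 = 4·3 + 9·4 + 5·1 = 9
h_6 = 4·9 + 9·3 + 5·4 = 6
h_7 = 4·6 + 9·9 + 5·3 = 10
h_8 = 4·10 + 9·6 + 5·9 = 7
h_9 = 4·7 + 9·10 + 5·6 = 5
h_10 = 4·5 + 9·7 + 5·10 = 1
h_11 = 4·1 + 9·5 + 5·7 = 7
h_12 = 4·7 + 9·1 + 5·5 = 7
h_13 = 4·7 + 9·7 + 5·1 = 8
h_14 = 4·8 + 9·7 + 5·7 = 9
h_15 = 4·9 + 9·8 + 5·7 = 0
h_16 = 4·0 + 9·9 + 5·8 = 0
h_17 = 4·0 + 9·0 + 5·9 = 1
(h_15, h_16, h_17) = (0, 0, 1) = (h_0, h_1, h_2), so the sequence has period 15.
106 ≡ 1 (mod 15), hence h_106 = h_1 = 0.

0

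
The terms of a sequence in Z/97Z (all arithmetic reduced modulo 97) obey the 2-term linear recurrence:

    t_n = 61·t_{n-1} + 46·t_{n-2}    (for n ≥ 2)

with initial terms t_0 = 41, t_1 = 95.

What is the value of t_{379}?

t_2 = 61·95 + 46·41 = 18
t_3 = 61·18 + 46·95 = 36
t_4 = 61·36 + 46·18 = 17
t_5 = 61·17 + 46·36 = 74
t_6 = 61·74 + 46·17 = 58
t_7 = 61·58 + 46·74 = 55
t_8 = 61·55 + 46·58 = 9
t_9 = 61·9 + 46·55 = 72
t_10 = 61·72 + 46·9 = 53
t_11 = 61·53 + 46·72 = 46
t_12 = 61·46 + 46·53 = 6
t_13 = 61·6 + 46·46 = 57
t_14 = 61·57 + 46·6 = 67
t_15 = 61·67 + 46·57 = 16
t_16 = 61·16 + 46·67 = 81
t_17 = 61·81 + 46·16 = 51
t_18 = 61·51 + 46·81 = 47
t_19 = 61·47 + 46·51 = 72
t_20 = 61·72 + 46·47 = 55
t_21 = 61·55 + 46·72 = 71
t_22 = 61·71 + 46·55 = 71
t_23 = 61·71 + 46·71 = 31
t_24 = 61·31 + 46·71 = 16
t_25 = 61·16 + 46·31 = 74
t_26 = 61·74 + 46·16 = 12
t_27 = 61·12 + 46·74 = 62
t_28 = 61·62 + 46·12 = 66
t_29 = 61·66 + 46·62 = 88
t_30 = 61·88 + 46·66 = 62
t_31 = 61·62 + 46·88 = 70
t_32 = 61·70 + 46·62 = 41
t_33 = 61·41 + 46·70 = 95
(t_32, t_33) = (41, 95) = (t_0, t_1), so the sequence has period 32.
379 ≡ 27 (mod 32), hence t_379 = t_27 = 62.

62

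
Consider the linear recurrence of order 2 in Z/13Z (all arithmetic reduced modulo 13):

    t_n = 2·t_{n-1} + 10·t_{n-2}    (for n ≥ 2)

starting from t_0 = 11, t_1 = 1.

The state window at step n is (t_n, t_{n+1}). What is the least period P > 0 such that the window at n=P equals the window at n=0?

42

n=0: window = (11, 1)
n=1: window = (1, 8)
n=2: window = (8, 0)
n=3: window = (0, 2)
n=4: window = (2, 4)
n=5: window = (4, 2)
n=6: window = (2, 5)
n=7: window = (5, 4)
n=8: window = (4, 6)
n=9: window = (6, 0)
n=10: window = (0, 8)
n=11: window = (8, 3)
n=12: window = (3, 8)
n=13: window = (8, 7)
n=14: window = (7, 3)
n=15: window = (3, 11)
n=16: window = (11, 0)
n=17: window = (0, 6)
n=18: window = (6, 12)
n=19: window = (12, 6)
n=20: window = (6, 2)
n=21: window = (2, 12)
n=22: window = (12, 5)
n=23: window = (5, 0)
n=24: window = (0, 11)
n=25: window = (11, 9)
n=26: window = (9, 11)
n=27: window = (11, 8)
n=28: window = (8, 9)
n=29: window = (9, 7)
n=30: window = (7, 0)
n=31: window = (0, 5)
n=32: window = (5, 10)
n=33: window = (10, 5)
n=34: window = (5, 6)
n=35: window = (6, 10)
n=36: window = (10, 2)
n=37: window = (2, 0)
n=38: window = (0, 7)
n=39: window = (7, 1)
n=40: window = (1, 7)
n=41: window = (7, 11)
n=42: window = (11, 1)
window at n=42 equals window at n=0 → period = 42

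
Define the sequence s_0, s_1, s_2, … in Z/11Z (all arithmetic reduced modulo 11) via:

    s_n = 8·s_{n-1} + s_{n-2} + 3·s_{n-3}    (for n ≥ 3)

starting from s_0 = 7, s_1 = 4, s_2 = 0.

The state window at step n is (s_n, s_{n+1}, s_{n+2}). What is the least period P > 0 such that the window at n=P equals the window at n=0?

10

n=0: window = (7, 4, 0)
n=1: window = (4, 0, 3)
n=2: window = (0, 3, 3)
n=3: window = (3, 3, 5)
n=4: window = (3, 5, 8)
n=5: window = (5, 8, 1)
n=6: window = (8, 1, 9)
n=7: window = (1, 9, 9)
n=8: window = (9, 9, 7)
n=9: window = (9, 7, 4)
n=10: window = (7, 4, 0)
window at n=10 equals window at n=0 → period = 10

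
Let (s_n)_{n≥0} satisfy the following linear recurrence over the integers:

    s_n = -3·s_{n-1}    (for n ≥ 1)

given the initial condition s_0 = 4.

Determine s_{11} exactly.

-708588

s_1 = -3·4 = -12
s_2 = -3·-12 = 36
s_3 = -3·36 = -108
s_4 = -3·-108 = 324
s_5 = -3·324 = -972
s_6 = -3·-972 = 2916
s_7 = -3·2916 = -8748
s_8 = -3·-8748 = 26244
s_9 = -3·26244 = -78732
s_10 = -3·-78732 = 236196
s_11 = -3·236196 = -708588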